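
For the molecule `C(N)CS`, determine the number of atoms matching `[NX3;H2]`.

The query [NX3;H2] means: aliphatic N with 3 total connections, two of them H — an -NH2 nitrogen (amine or amide).
Check the 4 heavy atoms by environment: 2× C (H2, X4) → no; 1× N (H2, X3) → match; 1× S (H1, X2) → no.
That gives 1 matching atom.

1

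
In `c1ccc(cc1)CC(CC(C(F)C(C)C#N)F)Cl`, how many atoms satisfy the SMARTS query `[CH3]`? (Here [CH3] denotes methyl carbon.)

Check the 18 heavy atoms by environment: 2× C (H2) → no; 4× C (H1) → no; 1× C (H3) → match; 1× Cl (H0) → no; 1× c (aromatic, H0) → no; 5× c (aromatic, H1) → no; 1× C (H0) → no; 1× N (H0) → no; 2× F (H0) → no.
That gives 1 matching atom.

1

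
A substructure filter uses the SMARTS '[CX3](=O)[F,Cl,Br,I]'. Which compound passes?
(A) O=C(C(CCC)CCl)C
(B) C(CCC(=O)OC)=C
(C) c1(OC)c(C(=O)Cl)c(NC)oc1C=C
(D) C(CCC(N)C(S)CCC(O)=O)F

[CX3](=O)[F,Cl,Br,I] describes a carbonyl carbon bonded to a halogen (an acyl halide).
(A) has a chloro substituent but the Cl is not on a carbonyl carbon.
(B) has a methyl-ester group (-C(=O)OCH3) but the carbonyl is bonded to -O-C, not to a halogen.
(C) contains an acyl chloride (-C(=O)Cl), which satisfies every atom and bond constraint.
(D) has a carboxylic acid group (-C(=O)OH) but the carbonyl is bonded to -OH, not to a halogen.
So the answer is (C).

C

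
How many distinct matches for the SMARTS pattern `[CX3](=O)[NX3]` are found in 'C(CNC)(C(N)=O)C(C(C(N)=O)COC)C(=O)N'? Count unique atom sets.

3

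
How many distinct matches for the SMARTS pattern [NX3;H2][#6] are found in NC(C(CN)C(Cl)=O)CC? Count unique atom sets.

2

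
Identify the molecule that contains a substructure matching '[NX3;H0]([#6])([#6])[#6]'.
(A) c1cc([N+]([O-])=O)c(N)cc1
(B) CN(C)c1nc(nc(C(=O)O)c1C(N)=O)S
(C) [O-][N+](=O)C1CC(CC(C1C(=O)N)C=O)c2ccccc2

B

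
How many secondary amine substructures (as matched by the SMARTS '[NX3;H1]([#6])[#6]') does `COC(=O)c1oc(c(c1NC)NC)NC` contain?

[NX3;H1]([#6])[#6] is the SMARTS for a secondary amine: a trivalent nitrogen with one H, bonded to two carbons.
The molecule carries 3 separate instances of an N-methylamino group (-NHCH3) meeting every constraint; each maps to a distinct set of atoms, giving 3 matches.

3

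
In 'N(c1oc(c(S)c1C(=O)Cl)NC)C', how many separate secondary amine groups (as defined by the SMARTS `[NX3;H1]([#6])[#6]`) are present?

2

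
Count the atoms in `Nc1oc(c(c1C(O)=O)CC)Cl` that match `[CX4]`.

Check the 12 heavy atoms by environment: 1× o (aromatic, X2) → no; 4× c (aromatic, X3) → no; 1× Cl (X1) → no; 1× N (X3) → no; 2× C (X4) → match; 1× C (X3) → no; 1× O (X1) → no; 1× O (X2) → no.
That gives 2 matching atoms.

2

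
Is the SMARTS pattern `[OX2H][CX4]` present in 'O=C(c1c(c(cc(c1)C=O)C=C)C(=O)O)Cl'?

No

The pattern [OX2H][CX4] describes a hydroxyl oxygen bound to an sp3 (X4) carbon — an aliphatic alcohol.
The closest candidate here is a carboxylic acid group (-C(=O)OH), but the -OH is on a CX3 carbonyl carbon, not a CX4 carbon. No other fragment satisfies the full query, so there is no match.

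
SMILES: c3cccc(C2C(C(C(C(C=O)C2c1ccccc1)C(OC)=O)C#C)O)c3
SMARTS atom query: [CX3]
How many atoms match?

2

The query [CX3] means: C with X3: aliphatic carbon with exactly 3 total connections.
Check the 27 heavy atoms by environment: 7× C (X4) → no; 12× c (aromatic, X3) → no; 2× C (X3) → match; 2× O (X1) → no; 2× O (X2) → no; 2× C (X2) → no.
That gives 2 matching atoms.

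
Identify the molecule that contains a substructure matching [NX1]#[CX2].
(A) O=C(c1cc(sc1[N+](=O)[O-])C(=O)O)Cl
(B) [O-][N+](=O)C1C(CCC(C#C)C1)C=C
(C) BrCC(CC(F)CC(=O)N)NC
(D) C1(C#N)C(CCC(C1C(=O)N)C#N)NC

[NX1]#[CX2] describes a nitrogen triple-bonded to a two-connected carbon (a nitrile).
(A) has a nitro group (-[N+](=O)[O-]) but there is no C#N triple bond.
(B) has a nitro group (-[N+](=O)[O-]) but there is no C#N triple bond.
(C) has a primary amide (-C(=O)NH2) but the nitrogen is NX3, not NX1.
(D) contains a nitrile (-C#N), which satisfies every atom and bond constraint.
So the answer is (D).

D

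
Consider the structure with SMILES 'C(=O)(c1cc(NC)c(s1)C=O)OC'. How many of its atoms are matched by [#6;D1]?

The query [#6;D1] means: carbon bonded to exactly one heavy atom.
Check the 13 heavy atoms by environment: 1× s (aromatic, D2) → no; 3× c (aromatic, D3) → no; 1× c (aromatic, D2) → no; 1× C (D2) → no; 2× O (D1) → no; 1× N (D2) → no; 2× C (D1) → match; 1× C (D3) → no; 1× O (D2) → no.
That gives 2 matching atoms.

2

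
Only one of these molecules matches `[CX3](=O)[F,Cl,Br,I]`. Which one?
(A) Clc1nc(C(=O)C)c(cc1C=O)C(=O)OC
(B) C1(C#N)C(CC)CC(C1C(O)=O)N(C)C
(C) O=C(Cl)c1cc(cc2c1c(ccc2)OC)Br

C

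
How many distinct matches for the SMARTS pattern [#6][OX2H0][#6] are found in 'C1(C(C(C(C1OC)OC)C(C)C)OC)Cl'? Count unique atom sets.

3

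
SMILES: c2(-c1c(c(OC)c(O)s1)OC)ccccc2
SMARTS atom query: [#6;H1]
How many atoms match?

5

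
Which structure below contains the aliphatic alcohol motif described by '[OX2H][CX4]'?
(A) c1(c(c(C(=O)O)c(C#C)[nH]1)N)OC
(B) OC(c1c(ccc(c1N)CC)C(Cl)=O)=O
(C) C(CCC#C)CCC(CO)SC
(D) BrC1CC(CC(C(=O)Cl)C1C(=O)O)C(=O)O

[OX2H][CX4] describes a hydroxyl oxygen bound to an sp3 (X4) carbon (an aliphatic alcohol).
(A) has a carboxylic acid group (-C(=O)OH) but the -OH is on a CX3 carbonyl carbon, not a CX4 carbon.
(B) has a carboxylic acid group (-C(=O)OH) but the -OH is on a CX3 carbonyl carbon, not a CX4 carbon.
(C) contains a hydroxyl group (-OH), which satisfies every atom and bond constraint.
(D) has a carboxylic acid group (-C(=O)OH) but the -OH is on a CX3 carbonyl carbon, not a CX4 carbon.
So the answer is (C).

C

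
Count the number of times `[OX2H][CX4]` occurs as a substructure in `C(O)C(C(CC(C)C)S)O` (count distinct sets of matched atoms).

2

[OX2H][CX4] is the SMARTS for an aliphatic alcohol: a hydroxyl oxygen bound to an sp3 (X4) carbon.
The molecule carries 2 separate instances of a hydroxyl group (-OH) meeting every constraint; each maps to a distinct set of atoms, giving 2 matches.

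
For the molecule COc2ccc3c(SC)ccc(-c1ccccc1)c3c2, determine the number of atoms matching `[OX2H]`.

Check the 20 heavy atoms by environment: 6× c (aromatic, H0, X3) → no; 10× c (aromatic, H1, X3) → no; 1× S (H0, X2) → no; 2× C (H3, X4) → no; 1× O (H0, X2) → no.
No environment satisfies the query, so 0 matching atoms.

0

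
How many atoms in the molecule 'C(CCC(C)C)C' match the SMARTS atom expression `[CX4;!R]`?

The query [CX4;!R] means: aliphatic carbon with four total connections, not in a ring.
Check the 7 heavy atoms by environment: 7× C (X4, acyclic) → match.
That gives 7 matching atoms.

7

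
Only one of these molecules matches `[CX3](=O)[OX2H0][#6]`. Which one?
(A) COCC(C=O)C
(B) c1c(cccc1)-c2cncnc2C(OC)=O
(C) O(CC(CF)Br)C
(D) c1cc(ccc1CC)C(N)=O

B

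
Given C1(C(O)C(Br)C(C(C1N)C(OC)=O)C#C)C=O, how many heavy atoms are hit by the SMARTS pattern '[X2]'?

4

Check the 17 heavy atoms by environment: 7× C (X4) → no; 2× O (X2) → match; 2× C (X3) → no; 2× O (X1) → no; 2× C (X2) → match; 1× N (X3) → no; 1× Br (X1) → no.
Summing the matching environments: 2 + 2 = 4 matching atoms.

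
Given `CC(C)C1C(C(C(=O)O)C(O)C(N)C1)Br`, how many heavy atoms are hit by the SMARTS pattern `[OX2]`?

2

The query [OX2] means: aliphatic oxygen with two total connections — ether, hydroxyl, or ester single-bond O.
Check the 15 heavy atoms by environment: 9× C (X4) → no; 2× O (X2) → match; 1× N (X3) → no; 1× C (X3) → no; 1× O (X1) → no; 1× Br (X1) → no.
That gives 2 matching atoms.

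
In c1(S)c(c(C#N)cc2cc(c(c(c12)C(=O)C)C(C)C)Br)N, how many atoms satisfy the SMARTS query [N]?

2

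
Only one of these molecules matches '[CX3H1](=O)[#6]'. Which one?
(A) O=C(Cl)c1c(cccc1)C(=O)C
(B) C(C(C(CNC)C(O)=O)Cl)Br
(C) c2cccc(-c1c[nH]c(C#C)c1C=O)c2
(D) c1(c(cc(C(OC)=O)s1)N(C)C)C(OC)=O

[CX3H1](=O)[#6] describes an sp2 carbon with one H, double-bonded to O and single-bonded to carbon (an aldehyde).
(A) has an acetyl/ketone group (-C(=O)CH3) but the carbonyl carbon has H0 (two carbon neighbours), not H1.
(B) has a carboxylic acid group (-C(=O)OH) but the carbonyl carbon has H0 and is bonded to O, not H1.
(C) contains an aldehyde (-CHO), which satisfies every atom and bond constraint.
(D) has a methyl-ester group (-C(=O)OCH3) but the carbonyl carbon has H0, not H1.
So the answer is (C).

C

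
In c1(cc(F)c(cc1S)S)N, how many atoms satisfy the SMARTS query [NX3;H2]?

The query [NX3;H2] means: aliphatic N with 3 total connections, two of them H — an -NH2 nitrogen (amine or amide).
Check the 10 heavy atoms by environment: 4× c (aromatic, H0, X3) → no; 2× c (aromatic, H1, X3) → no; 2× S (H1, X2) → no; 1× N (H2, X3) → match; 1× F (H0, X1) → no.
That gives 1 matching atom.

1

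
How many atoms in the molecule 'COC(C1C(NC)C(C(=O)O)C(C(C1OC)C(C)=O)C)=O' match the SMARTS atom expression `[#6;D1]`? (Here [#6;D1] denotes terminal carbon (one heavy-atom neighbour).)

5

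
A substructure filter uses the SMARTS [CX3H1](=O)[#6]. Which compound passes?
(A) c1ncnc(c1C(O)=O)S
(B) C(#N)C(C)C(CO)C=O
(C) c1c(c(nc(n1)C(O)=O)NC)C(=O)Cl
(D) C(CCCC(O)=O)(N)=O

B

[CX3H1](=O)[#6] describes an sp2 carbon with one H, double-bonded to O and single-bonded to carbon (an aldehyde).
(A) has a carboxylic acid group (-C(=O)OH) but the carbonyl carbon has H0 and is bonded to O, not H1.
(B) contains an aldehyde (-CHO), which satisfies every atom and bond constraint.
(C) has a carboxylic acid group (-C(=O)OH) but the carbonyl carbon has H0 and is bonded to O, not H1.
(D) has a carboxylic acid group (-C(=O)OH) but the carbonyl carbon has H0 and is bonded to O, not H1.
So the answer is (B).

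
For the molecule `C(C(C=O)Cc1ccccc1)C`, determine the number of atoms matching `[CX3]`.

The query [CX3] means: C with X3: aliphatic carbon with exactly 3 total connections.
Check the 12 heavy atoms by environment: 4× C (X4) → no; 6× c (aromatic, X3) → no; 1× C (X3) → match; 1× O (X1) → no.
That gives 1 matching atom.

1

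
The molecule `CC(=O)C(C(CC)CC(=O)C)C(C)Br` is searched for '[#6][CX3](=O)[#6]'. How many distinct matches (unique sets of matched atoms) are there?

2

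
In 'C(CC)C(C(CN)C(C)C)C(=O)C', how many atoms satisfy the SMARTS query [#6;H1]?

The query [#6;H1] means: any carbon bearing exactly one hydrogen.
Check the 13 heavy atoms by environment: 3× C (H2) → no; 3× C (H1) → match; 1× C (H0) → no; 1× O (H0) → no; 4× C (H3) → no; 1× N (H2) → no.
That gives 3 matching atoms.

3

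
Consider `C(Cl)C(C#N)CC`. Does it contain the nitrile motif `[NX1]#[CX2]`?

Yes

The pattern [NX1]#[CX2] describes a nitrogen triple-bonded to a two-connected carbon — a nitrile.
The molecule carries a nitrile (-C#N), whose atoms satisfy every constraint of the query, so the pattern matches.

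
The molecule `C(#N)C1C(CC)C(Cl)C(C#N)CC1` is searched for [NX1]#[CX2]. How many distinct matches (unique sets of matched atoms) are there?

[NX1]#[CX2] is the SMARTS for a nitrile: a nitrogen triple-bonded to a two-connected carbon.
The molecule carries 2 separate instances of a nitrile (-C#N) meeting every constraint; each maps to a distinct set of atoms, giving 2 matches.

2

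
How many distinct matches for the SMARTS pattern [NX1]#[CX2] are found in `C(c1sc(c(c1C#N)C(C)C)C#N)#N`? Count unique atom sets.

3

[NX1]#[CX2] is the SMARTS for a nitrile: a nitrogen triple-bonded to a two-connected carbon.
The molecule carries 3 separate instances of a nitrile (-C#N) meeting every constraint; each maps to a distinct set of atoms, giving 3 matches.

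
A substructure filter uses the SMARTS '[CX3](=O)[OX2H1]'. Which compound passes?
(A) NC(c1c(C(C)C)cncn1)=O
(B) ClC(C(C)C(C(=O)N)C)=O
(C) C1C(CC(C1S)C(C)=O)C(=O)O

C

[CX3](=O)[OX2H1] describes an sp2 carbon double-bonded to O and single-bonded to an -OH oxygen (a carboxylic acid).
(A) has a primary amide (-C(=O)NH2) but the carbonyl is bonded to N, not to an -OH oxygen.
(B) has a primary amide (-C(=O)NH2) but the carbonyl is bonded to N, not to an -OH oxygen.
(C) contains a carboxylic acid group (-C(=O)OH), which satisfies every atom and bond constraint.
So the answer is (C).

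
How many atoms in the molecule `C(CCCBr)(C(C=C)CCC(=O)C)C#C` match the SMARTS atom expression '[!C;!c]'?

Check the 15 heavy atoms by environment: 13× C → no; 1× Br → match; 1× O → match.
Summing the matching environments: 1 + 1 = 2 matching atoms.

2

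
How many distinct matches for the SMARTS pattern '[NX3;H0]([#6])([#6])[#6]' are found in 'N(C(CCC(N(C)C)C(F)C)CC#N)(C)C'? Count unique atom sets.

2

[NX3;H0]([#6])([#6])[#6] is the SMARTS for a tertiary amine: a trivalent nitrogen with no H, bonded to three carbons.
The molecule carries 2 separate instances of a dimethylamino group (-N(CH3)2) meeting every constraint; each maps to a distinct set of atoms, giving 2 matches.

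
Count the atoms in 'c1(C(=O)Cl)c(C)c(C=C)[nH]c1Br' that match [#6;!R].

4

Check the 12 heavy atoms by environment: 1× n (aromatic, in 5-ring) → no; 4× c (aromatic, in 5-ring) → no; 4× C (acyclic) → match; 1× O (acyclic) → no; 1× Cl (acyclic) → no; 1× Br (acyclic) → no.
That gives 4 matching atoms.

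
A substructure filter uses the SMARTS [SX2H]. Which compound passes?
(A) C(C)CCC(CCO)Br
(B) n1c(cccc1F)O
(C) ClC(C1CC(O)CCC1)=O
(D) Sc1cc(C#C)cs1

D

[SX2H] describes an aliphatic sulfur with two connections, one being H (a thiol).
(A) has a hydroxyl group (-OH) but it is an -OH, not an -SH.
(B) has a hydroxyl group (-OH) but it is an -OH, not an -SH.
(C) has a hydroxyl group (-OH) but it is an -OH, not an -SH.
(D) contains a thiol (-SH), which satisfies every atom and bond constraint.
So the answer is (D).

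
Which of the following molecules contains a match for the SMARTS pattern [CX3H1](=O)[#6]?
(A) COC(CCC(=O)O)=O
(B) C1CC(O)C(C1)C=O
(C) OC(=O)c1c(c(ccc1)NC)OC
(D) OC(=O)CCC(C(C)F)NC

B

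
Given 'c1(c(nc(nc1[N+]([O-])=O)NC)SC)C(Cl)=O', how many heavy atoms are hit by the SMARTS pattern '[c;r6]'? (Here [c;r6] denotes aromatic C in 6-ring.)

The query [c;r6] means: aromatic carbon that belongs to a six-membered ring.
Check the 16 heavy atoms by environment: 2× n (aromatic, in 6-ring) → no; 4× c (aromatic, in 6-ring) → match; 1× N (charge +1, acyclic) → no; 1× O (charge -1, acyclic) → no; 2× O (acyclic) → no; 1× N (acyclic) → no; 3× C (acyclic) → no; 1× Cl (acyclic) → no; 1× S (acyclic) → no.
That gives 4 matching atoms.

4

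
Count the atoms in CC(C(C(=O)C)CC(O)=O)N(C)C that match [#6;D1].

4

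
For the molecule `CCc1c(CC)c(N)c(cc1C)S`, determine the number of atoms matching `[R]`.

The query [R] means: R matches any atom that is part of a ring.
Check the 13 heavy atoms by environment: 6× c (aromatic, in 6-ring) → match; 5× C (acyclic) → no; 1× S (acyclic) → no; 1× N (acyclic) → no.
That gives 6 matching atoms.

6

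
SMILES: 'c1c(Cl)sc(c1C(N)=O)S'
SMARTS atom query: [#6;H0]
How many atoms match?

Check the 10 heavy atoms by environment: 1× s (aromatic, H0) → no; 3× c (aromatic, H0) → match; 1× c (aromatic, H1) → no; 1× S (H1) → no; 1× C (H0) → match; 1× O (H0) → no; 1× N (H2) → no; 1× Cl (H0) → no.
Summing the matching environments: 3 + 1 = 4 matching atoms.

4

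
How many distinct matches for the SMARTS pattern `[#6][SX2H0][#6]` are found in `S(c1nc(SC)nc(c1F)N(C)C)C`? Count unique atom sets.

2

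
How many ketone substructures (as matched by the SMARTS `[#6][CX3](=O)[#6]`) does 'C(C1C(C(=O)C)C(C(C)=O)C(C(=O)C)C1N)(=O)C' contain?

[#6][CX3](=O)[#6] is the SMARTS for a ketone: a carbonyl carbon (no H) flanked by two carbons.
The molecule carries 4 separate instances of an acetyl/ketone group (-C(=O)CH3) meeting every constraint; each maps to a distinct set of atoms, giving 4 matches.

4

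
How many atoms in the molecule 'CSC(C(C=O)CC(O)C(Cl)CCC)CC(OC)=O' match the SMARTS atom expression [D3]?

The query [D3] means: atom with exactly three heavy-atom neighbours.
Check the 19 heavy atoms by environment: 5× C (D2) → no; 5× C (D3) → match; 3× O (D1) → no; 1× S (D2) → no; 3× C (D1) → no; 1× Cl (D1) → no; 1× O (D2) → no.
That gives 5 matching atoms.

5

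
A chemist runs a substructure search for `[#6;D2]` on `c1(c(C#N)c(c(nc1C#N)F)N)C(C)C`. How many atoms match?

2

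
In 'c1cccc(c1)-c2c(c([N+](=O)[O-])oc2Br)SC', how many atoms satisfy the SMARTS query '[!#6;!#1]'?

The query [!#6;!#1] means: not carbon and not hydrogen — any heteroatom.
Check the 17 heavy atoms by environment: 1× o (aromatic) → match; 10× c (aromatic) → no; 1× N (charge +1) → match; 1× O (charge -1) → match; 1× O → match; 1× Br → match; 1× S → match; 1× C → no.
Summing the matching environments: 1 + 1 + 1 + 1 + 1 + 1 = 6 matching atoms.

6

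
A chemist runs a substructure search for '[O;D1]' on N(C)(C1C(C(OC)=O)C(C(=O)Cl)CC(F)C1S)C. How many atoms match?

2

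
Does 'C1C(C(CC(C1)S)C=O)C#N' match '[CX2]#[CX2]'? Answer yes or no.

No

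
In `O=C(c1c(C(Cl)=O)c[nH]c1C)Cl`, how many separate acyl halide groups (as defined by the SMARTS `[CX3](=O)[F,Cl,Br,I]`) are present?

2

[CX3](=O)[F,Cl,Br,I] is the SMARTS for an acyl halide: a carbonyl carbon bonded to a halogen.
The molecule carries 2 separate instances of an acyl chloride (-C(=O)Cl) meeting every constraint; each maps to a distinct set of atoms, giving 2 matches.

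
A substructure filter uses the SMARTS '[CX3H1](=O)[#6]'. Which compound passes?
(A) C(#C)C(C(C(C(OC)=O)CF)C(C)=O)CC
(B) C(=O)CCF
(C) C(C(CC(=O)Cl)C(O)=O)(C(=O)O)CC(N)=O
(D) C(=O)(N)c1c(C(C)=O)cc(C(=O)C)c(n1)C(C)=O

B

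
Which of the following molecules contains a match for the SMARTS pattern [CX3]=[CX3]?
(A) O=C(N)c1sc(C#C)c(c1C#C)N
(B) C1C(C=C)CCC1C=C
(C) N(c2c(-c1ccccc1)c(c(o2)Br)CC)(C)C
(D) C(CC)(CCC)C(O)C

B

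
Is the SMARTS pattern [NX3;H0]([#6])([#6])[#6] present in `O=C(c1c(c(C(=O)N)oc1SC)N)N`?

The pattern [NX3;H0]([#6])([#6])[#6] describes a trivalent nitrogen with no H, bonded to three carbons — a tertiary amine.
The closest candidate here is a primary amide (-C(=O)NH2), but the amide nitrogen has H2 and only one carbon neighbour. No other fragment satisfies the full query, so there is no match.

No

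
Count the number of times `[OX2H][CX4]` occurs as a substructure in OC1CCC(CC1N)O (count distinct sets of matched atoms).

2

[OX2H][CX4] is the SMARTS for an aliphatic alcohol: a hydroxyl oxygen bound to an sp3 (X4) carbon.
The molecule carries 2 separate instances of a hydroxyl group (-OH) meeting every constraint; each maps to a distinct set of atoms, giving 2 matches.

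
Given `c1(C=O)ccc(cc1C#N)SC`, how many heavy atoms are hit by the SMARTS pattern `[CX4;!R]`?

1

The query [CX4;!R] means: aliphatic carbon with four total connections, not in a ring.
Check the 12 heavy atoms by environment: 6× c (aromatic, X3, in 6-ring) → no; 1× S (X2, acyclic) → no; 1× C (X4, acyclic) → match; 1× C (X2, acyclic) → no; 1× N (X1, acyclic) → no; 1× C (X3, acyclic) → no; 1× O (X1, acyclic) → no.
That gives 1 matching atom.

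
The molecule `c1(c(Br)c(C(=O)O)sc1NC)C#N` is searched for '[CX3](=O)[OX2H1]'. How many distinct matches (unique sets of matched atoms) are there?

1

[CX3](=O)[OX2H1] is the SMARTS for a carboxylic acid: an sp2 carbon double-bonded to O and single-bonded to an -OH oxygen.
Exactly one fragment in the molecule meets all constraints, giving 1 match.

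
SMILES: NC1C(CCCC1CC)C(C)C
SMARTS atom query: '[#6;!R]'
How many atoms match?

The query [#6;!R] means: carbon not in any ring.
Check the 12 heavy atoms by environment: 6× C (in 6-ring) → no; 1× N (acyclic) → no; 5× C (acyclic) → match.
That gives 5 matching atoms.

5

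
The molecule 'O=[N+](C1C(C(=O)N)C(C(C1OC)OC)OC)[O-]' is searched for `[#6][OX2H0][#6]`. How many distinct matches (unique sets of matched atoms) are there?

[#6][OX2H0][#6] is the SMARTS for an ether: an aliphatic oxygen bridging two carbons with no H on the oxygen.
The molecule carries 3 separate instances of a methoxy ether (-OCH3) meeting every constraint; each maps to a distinct set of atoms, giving 3 matches.

3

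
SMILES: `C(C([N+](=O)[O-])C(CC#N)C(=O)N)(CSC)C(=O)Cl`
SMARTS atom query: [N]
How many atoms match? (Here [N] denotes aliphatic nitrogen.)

3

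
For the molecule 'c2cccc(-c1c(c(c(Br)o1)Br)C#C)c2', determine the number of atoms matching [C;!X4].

2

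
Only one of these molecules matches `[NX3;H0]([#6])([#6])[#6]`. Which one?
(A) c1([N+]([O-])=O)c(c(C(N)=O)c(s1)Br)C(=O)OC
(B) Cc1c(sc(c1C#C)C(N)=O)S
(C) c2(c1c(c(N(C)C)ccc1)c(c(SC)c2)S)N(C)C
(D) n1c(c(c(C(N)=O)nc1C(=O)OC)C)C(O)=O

C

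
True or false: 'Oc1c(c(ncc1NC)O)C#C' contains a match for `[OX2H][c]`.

True

The pattern [OX2H][c] describes a hydroxyl oxygen attached to an aromatic carbon — a phenol.
The molecule carries a hydroxyl group (-OH), whose atoms satisfy every constraint of the query, so the pattern matches.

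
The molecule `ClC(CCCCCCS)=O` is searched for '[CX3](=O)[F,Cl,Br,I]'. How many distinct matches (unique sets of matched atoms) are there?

1

[CX3](=O)[F,Cl,Br,I] is the SMARTS for an acyl halide: a carbonyl carbon bonded to a halogen.
Exactly one fragment in the molecule meets all constraints, giving 1 match.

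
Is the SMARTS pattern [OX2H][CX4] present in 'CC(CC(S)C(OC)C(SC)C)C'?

No

The pattern [OX2H][CX4] describes a hydroxyl oxygen bound to an sp3 (X4) carbon — an aliphatic alcohol.
The closest candidate here is a methoxy ether (-OCH3), but the oxygen has H0 (ether), not H1. No other fragment satisfies the full query, so there is no match.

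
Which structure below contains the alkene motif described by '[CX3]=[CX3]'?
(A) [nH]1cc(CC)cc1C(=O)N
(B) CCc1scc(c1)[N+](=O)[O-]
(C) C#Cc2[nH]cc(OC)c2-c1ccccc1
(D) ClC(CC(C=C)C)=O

[CX3]=[CX3] describes a non-aromatic C=C double bond between two sp2 carbons (an alkene).
(A) has an ethyl group (-CH2CH3) but its C-C bond is a single bond between CX4 carbons, not CX3=CX3.
(B) has an ethyl group (-CH2CH3) but its C-C bond is a single bond between CX4 carbons, not CX3=CX3.
(C) has an ethynyl group (-C#CH) but the C-C bond is a triple bond, not a double bond.
(D) contains a vinyl group (-CH=CH2), which satisfies every atom and bond constraint.
So the answer is (D).

D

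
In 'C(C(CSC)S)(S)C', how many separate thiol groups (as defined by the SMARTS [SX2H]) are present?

[SX2H] is the SMARTS for a thiol: an aliphatic sulfur with two connections, one being H.
The molecule carries 2 separate instances of a thiol (-SH) meeting every constraint; each maps to a distinct set of atoms, giving 2 matches.

2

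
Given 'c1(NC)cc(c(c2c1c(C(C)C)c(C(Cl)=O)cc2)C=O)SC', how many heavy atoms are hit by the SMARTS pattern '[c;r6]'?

The query [c;r6] means: aromatic carbon that belongs to a six-membered ring.
Check the 22 heavy atoms by environment: 10× c (aromatic, in 6-ring) → match; 1× N (acyclic) → no; 7× C (acyclic) → no; 2× O (acyclic) → no; 1× S (acyclic) → no; 1× Cl (acyclic) → no.
That gives 10 matching atoms.

10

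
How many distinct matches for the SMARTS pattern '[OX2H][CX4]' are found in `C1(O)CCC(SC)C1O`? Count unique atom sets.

[OX2H][CX4] is the SMARTS for an aliphatic alcohol: a hydroxyl oxygen bound to an sp3 (X4) carbon.
The molecule carries 2 separate instances of a hydroxyl group (-OH) meeting every constraint; each maps to a distinct set of atoms, giving 2 matches.

2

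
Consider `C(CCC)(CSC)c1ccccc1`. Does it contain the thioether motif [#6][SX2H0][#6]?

Yes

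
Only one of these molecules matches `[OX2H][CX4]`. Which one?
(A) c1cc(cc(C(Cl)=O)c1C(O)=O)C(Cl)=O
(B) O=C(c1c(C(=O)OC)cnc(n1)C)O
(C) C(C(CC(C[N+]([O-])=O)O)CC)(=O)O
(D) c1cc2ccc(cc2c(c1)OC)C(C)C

C

[OX2H][CX4] describes a hydroxyl oxygen bound to an sp3 (X4) carbon (an aliphatic alcohol).
(A) has a carboxylic acid group (-C(=O)OH) but the -OH is on a CX3 carbonyl carbon, not a CX4 carbon.
(B) has a carboxylic acid group (-C(=O)OH) but the -OH is on a CX3 carbonyl carbon, not a CX4 carbon.
(C) contains a hydroxyl group (-OH), which satisfies every atom and bond constraint.
(D) has a methoxy ether (-OCH3) but the oxygen has H0 (ether), not H1.
So the answer is (C).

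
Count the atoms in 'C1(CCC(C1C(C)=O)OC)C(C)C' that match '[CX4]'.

The query [CX4] means: C with X4: aliphatic carbon with exactly 4 total connections (bonds + H).
Check the 13 heavy atoms by environment: 10× C (X4) → match; 1× C (X3) → no; 1× O (X1) → no; 1× O (X2) → no.
That gives 10 matching atoms.

10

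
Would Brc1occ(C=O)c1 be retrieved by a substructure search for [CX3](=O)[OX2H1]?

No

The pattern [CX3](=O)[OX2H1] describes an sp2 carbon double-bonded to O and single-bonded to an -OH oxygen — a carboxylic acid.
The closest candidate here is an aldehyde (-CHO), but there is no singly-bonded oxygen on the carbonyl carbon. No other fragment satisfies the full query, so there is no match.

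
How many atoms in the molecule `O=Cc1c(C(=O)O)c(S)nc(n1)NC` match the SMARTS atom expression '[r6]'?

The query [r6] means: r6 matches atoms in a six-membered ring.
Check the 14 heavy atoms by environment: 2× n (aromatic, in 6-ring) → match; 4× c (aromatic, in 6-ring) → match; 3× C (acyclic) → no; 3× O (acyclic) → no; 1× S (acyclic) → no; 1× N (acyclic) → no.
Summing the matching environments: 2 + 4 = 6 matching atoms.

6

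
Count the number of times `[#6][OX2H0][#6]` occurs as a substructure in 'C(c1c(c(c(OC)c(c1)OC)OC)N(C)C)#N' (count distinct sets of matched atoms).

3

[#6][OX2H0][#6] is the SMARTS for an ether: an aliphatic oxygen bridging two carbons with no H on the oxygen.
The molecule carries 3 separate instances of a methoxy ether (-OCH3) meeting every constraint; each maps to a distinct set of atoms, giving 3 matches.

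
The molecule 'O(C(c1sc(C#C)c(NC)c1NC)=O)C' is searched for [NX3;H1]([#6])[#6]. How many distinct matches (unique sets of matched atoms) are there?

2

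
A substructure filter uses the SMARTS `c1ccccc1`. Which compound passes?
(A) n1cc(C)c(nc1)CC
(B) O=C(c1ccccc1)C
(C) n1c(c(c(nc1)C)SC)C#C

c1ccccc1 describes six aromatic carbons in a ring (a benzene ring).
(A) has a methyl group (-CH3) but no six-membered all-carbon aromatic ring is present.
(B) contains the required atom environment, so the pattern matches.
(C) has a methyl group (-CH3) but no six-membered all-carbon aromatic ring is present.
So the answer is (B).

B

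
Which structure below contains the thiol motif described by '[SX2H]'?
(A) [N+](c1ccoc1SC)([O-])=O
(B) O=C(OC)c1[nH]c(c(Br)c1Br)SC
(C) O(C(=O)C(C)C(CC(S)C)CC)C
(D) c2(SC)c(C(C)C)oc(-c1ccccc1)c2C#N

C

[SX2H] describes an aliphatic sulfur with two connections, one being H (a thiol).
(A) has a methylthio ether (-SCH3) but the sulfur has H0 (bonded to two carbons), not H1.
(B) has a methylthio ether (-SCH3) but the sulfur has H0 (bonded to two carbons), not H1.
(C) contains a thiol (-SH), which satisfies every atom and bond constraint.
(D) has a methylthio ether (-SCH3) but the sulfur has H0 (bonded to two carbons), not H1.
So the answer is (C).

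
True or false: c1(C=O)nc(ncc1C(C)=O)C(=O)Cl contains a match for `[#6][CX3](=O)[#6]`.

The pattern [#6][CX3](=O)[#6] describes a carbonyl carbon (no H) flanked by two carbons — a ketone.
The molecule carries an acetyl/ketone group (-C(=O)CH3), whose atoms satisfy every constraint of the query, so the pattern matches.

True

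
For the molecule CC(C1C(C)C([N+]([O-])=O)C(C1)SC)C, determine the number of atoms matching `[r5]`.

The query [r5] means: r5 matches atoms in a five-membered ring.
Check the 14 heavy atoms by environment: 5× C (in 5-ring) → match; 1× S (acyclic) → no; 5× C (acyclic) → no; 1× N (charge +1, acyclic) → no; 1× O (charge -1, acyclic) → no; 1× O (acyclic) → no.
That gives 5 matching atoms.

5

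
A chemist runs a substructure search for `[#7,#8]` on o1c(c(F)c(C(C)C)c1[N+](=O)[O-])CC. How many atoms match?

4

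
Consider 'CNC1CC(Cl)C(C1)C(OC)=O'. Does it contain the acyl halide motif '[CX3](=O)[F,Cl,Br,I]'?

The pattern [CX3](=O)[F,Cl,Br,I] describes a carbonyl carbon bonded to a halogen — an acyl halide.
The closest candidate here is a chloro substituent, but the Cl is not on a carbonyl carbon. No other fragment satisfies the full query, so there is no match.

No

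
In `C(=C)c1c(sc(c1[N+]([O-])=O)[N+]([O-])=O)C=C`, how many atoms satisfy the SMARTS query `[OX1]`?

The query [OX1] means: aliphatic oxygen with one total connection — typically a carbonyl =O or an oxide.
Check the 15 heavy atoms by environment: 1× s (aromatic, X2) → no; 4× c (aromatic, X3) → no; 4× C (X3) → no; 2× N (charge +1, X3) → no; 2× O (charge -1, X1) → match; 2× O (X1) → match.
Summing the matching environments: 2 + 2 = 4 matching atoms.

4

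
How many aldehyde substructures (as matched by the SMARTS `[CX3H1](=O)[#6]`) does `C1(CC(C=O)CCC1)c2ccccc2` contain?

[CX3H1](=O)[#6] is the SMARTS for an aldehyde: an sp2 carbon with one H, double-bonded to O and single-bonded to carbon.
Exactly one fragment in the molecule meets all constraints, giving 1 match.

1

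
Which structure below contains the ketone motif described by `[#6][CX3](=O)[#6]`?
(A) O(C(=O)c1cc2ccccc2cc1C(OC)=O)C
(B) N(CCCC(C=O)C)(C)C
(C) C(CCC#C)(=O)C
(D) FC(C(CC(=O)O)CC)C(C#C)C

[#6][CX3](=O)[#6] describes a carbonyl carbon (no H) flanked by two carbons (a ketone).
(A) has a methyl-ester group (-C(=O)OCH3) but one neighbour of the carbonyl carbon is O, not C.
(B) has an aldehyde (-CHO) but the carbonyl carbon has H1, so it is not flanked by two carbons.
(C) contains an acetyl/ketone group (-C(=O)CH3), which satisfies every atom and bond constraint.
(D) has a carboxylic acid group (-C(=O)OH) but one neighbour of the carbonyl carbon is O, not C.
So the answer is (C).

C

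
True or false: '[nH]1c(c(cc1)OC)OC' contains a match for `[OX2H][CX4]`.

False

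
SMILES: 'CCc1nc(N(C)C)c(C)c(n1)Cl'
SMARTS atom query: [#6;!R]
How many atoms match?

The query [#6;!R] means: carbon not in any ring.
Check the 13 heavy atoms by environment: 2× n (aromatic, in 6-ring) → no; 4× c (aromatic, in 6-ring) → no; 1× Cl (acyclic) → no; 1× N (acyclic) → no; 5× C (acyclic) → match.
That gives 5 matching atoms.

5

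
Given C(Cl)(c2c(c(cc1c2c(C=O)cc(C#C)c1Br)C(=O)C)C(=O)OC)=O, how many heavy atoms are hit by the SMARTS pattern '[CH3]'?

2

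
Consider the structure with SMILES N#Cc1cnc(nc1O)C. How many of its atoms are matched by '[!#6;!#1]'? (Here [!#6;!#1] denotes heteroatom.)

4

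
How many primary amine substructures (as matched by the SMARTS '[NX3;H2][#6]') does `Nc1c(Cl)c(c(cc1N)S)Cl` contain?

2

[NX3;H2][#6] is the SMARTS for a primary amine: a trivalent nitrogen with two H attached to carbon.
The molecule carries 2 separate instances of a primary amino group (-NH2) meeting every constraint; each maps to a distinct set of atoms, giving 2 matches.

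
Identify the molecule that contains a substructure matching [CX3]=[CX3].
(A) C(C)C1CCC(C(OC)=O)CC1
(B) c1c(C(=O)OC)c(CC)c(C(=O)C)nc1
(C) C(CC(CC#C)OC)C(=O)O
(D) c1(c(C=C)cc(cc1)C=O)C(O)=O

[CX3]=[CX3] describes a non-aromatic C=C double bond between two sp2 carbons (an alkene).
(A) has an ethyl group (-CH2CH3) but its C-C bond is a single bond between CX4 carbons, not CX3=CX3.
(B) has an ethyl group (-CH2CH3) but its C-C bond is a single bond between CX4 carbons, not CX3=CX3.
(C) has an ethynyl group (-C#CH) but the C-C bond is a triple bond, not a double bond.
(D) contains a vinyl group (-CH=CH2), which satisfies every atom and bond constraint.
So the answer is (D).

D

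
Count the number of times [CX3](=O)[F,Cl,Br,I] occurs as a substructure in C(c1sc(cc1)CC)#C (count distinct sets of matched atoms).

0

[CX3](=O)[F,Cl,Br,I] is the SMARTS for an acyl halide: a carbonyl carbon bonded to a halogen.
No fragment in the molecule satisfies every constraint, giving 0 matches.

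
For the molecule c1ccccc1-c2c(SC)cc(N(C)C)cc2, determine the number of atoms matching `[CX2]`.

The query [CX2] means: C with X2: aliphatic carbon with exactly 2 total connections.
Check the 17 heavy atoms by environment: 12× c (aromatic, X3) → no; 1× N (X3) → no; 3× C (X4) → no; 1× S (X2) → no.
No environment satisfies the query, so 0 matching atoms.

0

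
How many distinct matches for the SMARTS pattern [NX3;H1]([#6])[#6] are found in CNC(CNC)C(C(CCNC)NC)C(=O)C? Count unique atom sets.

4

[NX3;H1]([#6])[#6] is the SMARTS for a secondary amine: a trivalent nitrogen with one H, bonded to two carbons.
The molecule carries 4 separate instances of an N-methylamino group (-NHCH3) meeting every constraint; each maps to a distinct set of atoms, giving 4 matches.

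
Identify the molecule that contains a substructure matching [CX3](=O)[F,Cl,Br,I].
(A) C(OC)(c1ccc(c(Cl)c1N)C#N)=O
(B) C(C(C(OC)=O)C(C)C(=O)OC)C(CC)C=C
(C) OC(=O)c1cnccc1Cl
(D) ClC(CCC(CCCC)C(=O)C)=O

D

[CX3](=O)[F,Cl,Br,I] describes a carbonyl carbon bonded to a halogen (an acyl halide).
(A) has a methyl-ester group (-C(=O)OCH3) but the carbonyl is bonded to -O-C, not to a halogen.
(B) has a methyl-ester group (-C(=O)OCH3) but the carbonyl is bonded to -O-C, not to a halogen.
(C) has a carboxylic acid group (-C(=O)OH) but the carbonyl is bonded to -OH, not to a halogen.
(D) contains an acyl chloride (-C(=O)Cl), which satisfies every atom and bond constraint.
So the answer is (D).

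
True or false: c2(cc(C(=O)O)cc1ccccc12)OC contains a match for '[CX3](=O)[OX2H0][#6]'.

False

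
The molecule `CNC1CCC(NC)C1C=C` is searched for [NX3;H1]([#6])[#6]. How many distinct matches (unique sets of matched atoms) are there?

2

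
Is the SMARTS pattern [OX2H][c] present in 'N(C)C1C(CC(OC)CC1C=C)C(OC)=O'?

No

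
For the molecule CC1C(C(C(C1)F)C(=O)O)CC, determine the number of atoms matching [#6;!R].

4

The query [#6;!R] means: carbon not in any ring.
Check the 12 heavy atoms by environment: 5× C (in 5-ring) → no; 4× C (acyclic) → match; 1× F (acyclic) → no; 2× O (acyclic) → no.
That gives 4 matching atoms.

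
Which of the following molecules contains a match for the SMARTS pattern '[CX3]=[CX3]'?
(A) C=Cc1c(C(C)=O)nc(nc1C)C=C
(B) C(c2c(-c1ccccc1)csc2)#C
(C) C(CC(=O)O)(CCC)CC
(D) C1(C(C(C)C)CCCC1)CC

[CX3]=[CX3] describes a non-aromatic C=C double bond between two sp2 carbons (an alkene).
(A) contains a vinyl group (-CH=CH2), which satisfies every atom and bond constraint.
(B) has an ethynyl group (-C#CH) but the C-C bond is a triple bond, not a double bond.
(C) has an ethyl group (-CH2CH3) but its C-C bond is a single bond between CX4 carbons, not CX3=CX3.
(D) has an ethyl group (-CH2CH3) but its C-C bond is a single bond between CX4 carbons, not CX3=CX3.
So the answer is (A).

A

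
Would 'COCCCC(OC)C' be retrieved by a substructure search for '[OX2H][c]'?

The pattern [OX2H][c] describes a hydroxyl oxygen attached to an aromatic carbon — a phenol.
The closest candidate here is a methoxy ether (-OCH3), but the oxygen has H0, not H1. No other fragment satisfies the full query, so there is no match.

No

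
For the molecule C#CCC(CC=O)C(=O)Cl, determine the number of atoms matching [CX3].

2

The query [CX3] means: C with X3: aliphatic carbon with exactly 3 total connections.
Check the 10 heavy atoms by environment: 3× C (X4) → no; 2× C (X3) → match; 2× O (X1) → no; 2× C (X2) → no; 1× Cl (X1) → no.
That gives 2 matching atoms.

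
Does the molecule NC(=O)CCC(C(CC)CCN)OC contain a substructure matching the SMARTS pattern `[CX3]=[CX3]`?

The pattern [CX3]=[CX3] describes a non-aromatic C=C double bond between two sp2 carbons — an alkene.
The closest candidate here is an ethyl group (-CH2CH3), but its C-C bond is a single bond between CX4 carbons, not CX3=CX3. No other fragment satisfies the full query, so there is no match.

No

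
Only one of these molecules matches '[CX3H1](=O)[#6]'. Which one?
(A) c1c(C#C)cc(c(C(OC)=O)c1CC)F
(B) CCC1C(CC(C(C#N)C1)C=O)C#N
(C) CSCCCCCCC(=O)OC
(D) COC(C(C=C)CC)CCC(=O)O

B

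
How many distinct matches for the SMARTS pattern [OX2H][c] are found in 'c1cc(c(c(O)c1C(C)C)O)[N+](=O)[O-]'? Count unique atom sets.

2

[OX2H][c] is the SMARTS for a phenol: a hydroxyl oxygen attached to an aromatic carbon.
The molecule carries 2 separate instances of a hydroxyl group (-OH) meeting every constraint; each maps to a distinct set of atoms, giving 2 matches.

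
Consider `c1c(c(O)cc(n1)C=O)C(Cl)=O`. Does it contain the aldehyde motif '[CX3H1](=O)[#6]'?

The pattern [CX3H1](=O)[#6] describes an sp2 carbon with one H, double-bonded to O and single-bonded to carbon — an aldehyde.
The molecule carries an aldehyde (-CHO), whose atoms satisfy every constraint of the query, so the pattern matches.

Yes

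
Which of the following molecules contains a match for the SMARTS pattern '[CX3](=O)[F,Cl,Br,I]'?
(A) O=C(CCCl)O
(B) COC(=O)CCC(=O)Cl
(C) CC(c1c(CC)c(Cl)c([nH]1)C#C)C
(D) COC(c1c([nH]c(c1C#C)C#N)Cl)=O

B

[CX3](=O)[F,Cl,Br,I] describes a carbonyl carbon bonded to a halogen (an acyl halide).
(A) has a carboxylic acid group (-C(=O)OH) but the carbonyl is bonded to -OH, not to a halogen.
(B) contains an acyl chloride (-C(=O)Cl), which satisfies every atom and bond constraint.
(C) has a chloro substituent but the Cl is not on a carbonyl carbon.
(D) has a methyl-ester group (-C(=O)OCH3) but the carbonyl is bonded to -O-C, not to a halogen.
So the answer is (B).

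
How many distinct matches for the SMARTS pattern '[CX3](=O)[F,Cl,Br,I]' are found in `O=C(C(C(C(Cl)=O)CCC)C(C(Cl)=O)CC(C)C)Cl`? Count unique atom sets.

3

[CX3](=O)[F,Cl,Br,I] is the SMARTS for an acyl halide: a carbonyl carbon bonded to a halogen.
The molecule carries 3 separate instances of an acyl chloride (-C(=O)Cl) meeting every constraint; each maps to a distinct set of atoms, giving 3 matches.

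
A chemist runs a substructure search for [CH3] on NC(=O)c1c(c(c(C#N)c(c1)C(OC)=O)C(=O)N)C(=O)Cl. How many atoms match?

1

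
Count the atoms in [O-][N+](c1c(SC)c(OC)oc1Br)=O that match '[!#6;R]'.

The query [!#6;R] means: non-carbon atom that is part of a ring.
Check the 13 heavy atoms by environment: 1× o (aromatic, in 5-ring) → match; 4× c (aromatic, in 5-ring) → no; 1× Br (acyclic) → no; 1× N (charge +1, acyclic) → no; 1× O (charge -1, acyclic) → no; 2× O (acyclic) → no; 1× S (acyclic) → no; 2× C (acyclic) → no.
That gives 1 matching atom.

1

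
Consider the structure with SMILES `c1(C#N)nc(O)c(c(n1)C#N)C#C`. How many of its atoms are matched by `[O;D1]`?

1

The query [O;D1] means: aliphatic oxygen bonded to exactly one heavy atom.
Check the 13 heavy atoms by environment: 2× n (aromatic, D2) → no; 4× c (aromatic, D3) → no; 1× O (D1) → match; 3× C (D2) → no; 1× C (D1) → no; 2× N (D1) → no.
That gives 1 matching atom.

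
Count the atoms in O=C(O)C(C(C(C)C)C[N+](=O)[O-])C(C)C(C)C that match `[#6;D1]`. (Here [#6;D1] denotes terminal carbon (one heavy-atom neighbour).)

5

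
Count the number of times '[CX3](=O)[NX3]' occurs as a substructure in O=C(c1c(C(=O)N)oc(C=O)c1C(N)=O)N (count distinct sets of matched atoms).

[CX3](=O)[NX3] is the SMARTS for an amide: a carbonyl carbon bonded to a trivalent nitrogen.
The molecule carries 3 separate instances of a primary amide (-C(=O)NH2) meeting every constraint; each maps to a distinct set of atoms, giving 3 matches.

3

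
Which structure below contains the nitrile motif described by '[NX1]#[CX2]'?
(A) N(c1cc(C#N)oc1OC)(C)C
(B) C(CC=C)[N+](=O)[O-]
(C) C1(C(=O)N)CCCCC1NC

[NX1]#[CX2] describes a nitrogen triple-bonded to a two-connected carbon (a nitrile).
(A) contains a nitrile (-C#N), which satisfies every atom and bond constraint.
(B) has a nitro group (-[N+](=O)[O-]) but there is no C#N triple bond.
(C) has a primary amide (-C(=O)NH2) but the nitrogen is NX3, not NX1.
So the answer is (A).

A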